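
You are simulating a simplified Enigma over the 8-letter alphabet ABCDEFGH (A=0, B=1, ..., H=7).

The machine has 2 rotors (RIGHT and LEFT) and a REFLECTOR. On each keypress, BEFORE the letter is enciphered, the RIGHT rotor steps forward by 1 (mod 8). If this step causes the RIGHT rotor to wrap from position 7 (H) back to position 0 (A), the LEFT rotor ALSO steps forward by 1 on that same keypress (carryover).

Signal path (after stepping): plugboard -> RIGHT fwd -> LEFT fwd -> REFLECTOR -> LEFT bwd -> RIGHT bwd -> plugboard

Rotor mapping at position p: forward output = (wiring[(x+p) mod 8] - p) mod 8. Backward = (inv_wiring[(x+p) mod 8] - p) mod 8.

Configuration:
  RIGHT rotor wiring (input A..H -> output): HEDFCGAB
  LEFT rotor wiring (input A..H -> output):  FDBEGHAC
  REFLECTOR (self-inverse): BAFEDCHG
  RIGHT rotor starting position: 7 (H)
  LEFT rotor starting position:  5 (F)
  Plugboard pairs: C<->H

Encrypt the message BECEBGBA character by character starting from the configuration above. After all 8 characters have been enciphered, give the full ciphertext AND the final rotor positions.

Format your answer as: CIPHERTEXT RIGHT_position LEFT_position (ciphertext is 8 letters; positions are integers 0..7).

Answer: CBGBDBCH 7 6

Derivation:
Char 1 ('B'): step: R->0, L->6 (L advanced); B->plug->B->R->E->L->D->refl->E->L'->B->R'->H->plug->C
Char 2 ('E'): step: R->1, L=6; E->plug->E->R->F->L->G->refl->H->L'->C->R'->B->plug->B
Char 3 ('C'): step: R->2, L=6; C->plug->H->R->C->L->H->refl->G->L'->F->R'->G->plug->G
Char 4 ('E'): step: R->3, L=6; E->plug->E->R->G->L->A->refl->B->L'->H->R'->B->plug->B
Char 5 ('B'): step: R->4, L=6; B->plug->B->R->C->L->H->refl->G->L'->F->R'->D->plug->D
Char 6 ('G'): step: R->5, L=6; G->plug->G->R->A->L->C->refl->F->L'->D->R'->B->plug->B
Char 7 ('B'): step: R->6, L=6; B->plug->B->R->D->L->F->refl->C->L'->A->R'->H->plug->C
Char 8 ('A'): step: R->7, L=6; A->plug->A->R->C->L->H->refl->G->L'->F->R'->C->plug->H
Final: ciphertext=CBGBDBCH, RIGHT=7, LEFT=6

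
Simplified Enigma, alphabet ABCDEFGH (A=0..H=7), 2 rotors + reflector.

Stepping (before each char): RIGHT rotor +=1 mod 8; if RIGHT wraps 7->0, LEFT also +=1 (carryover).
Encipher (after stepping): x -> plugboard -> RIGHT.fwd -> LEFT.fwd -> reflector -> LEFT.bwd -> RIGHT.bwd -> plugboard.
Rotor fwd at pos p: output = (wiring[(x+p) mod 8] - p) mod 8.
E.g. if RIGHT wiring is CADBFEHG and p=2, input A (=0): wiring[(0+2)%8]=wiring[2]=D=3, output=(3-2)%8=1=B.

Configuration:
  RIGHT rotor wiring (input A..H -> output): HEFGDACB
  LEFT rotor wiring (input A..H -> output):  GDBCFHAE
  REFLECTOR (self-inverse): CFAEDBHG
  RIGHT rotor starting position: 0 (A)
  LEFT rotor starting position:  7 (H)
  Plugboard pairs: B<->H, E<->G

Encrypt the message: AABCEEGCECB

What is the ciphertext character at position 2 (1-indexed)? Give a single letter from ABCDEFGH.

Char 1 ('A'): step: R->1, L=7; A->plug->A->R->D->L->C->refl->A->L'->G->R'->H->plug->B
Char 2 ('A'): step: R->2, L=7; A->plug->A->R->D->L->C->refl->A->L'->G->R'->D->plug->D

D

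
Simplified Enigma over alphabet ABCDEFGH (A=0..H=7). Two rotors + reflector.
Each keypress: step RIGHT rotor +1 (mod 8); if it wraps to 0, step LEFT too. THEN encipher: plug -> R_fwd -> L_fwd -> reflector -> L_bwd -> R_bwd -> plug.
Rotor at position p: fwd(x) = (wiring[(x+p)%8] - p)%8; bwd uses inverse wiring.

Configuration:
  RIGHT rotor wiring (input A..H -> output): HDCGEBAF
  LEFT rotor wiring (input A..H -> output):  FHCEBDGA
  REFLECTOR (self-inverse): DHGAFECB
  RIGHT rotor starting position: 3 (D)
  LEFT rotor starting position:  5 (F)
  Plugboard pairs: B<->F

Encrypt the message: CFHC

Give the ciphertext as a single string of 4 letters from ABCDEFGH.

Answer: ADAF

Derivation:
Char 1 ('C'): step: R->4, L=5; C->plug->C->R->E->L->C->refl->G->L'->A->R'->A->plug->A
Char 2 ('F'): step: R->5, L=5; F->plug->B->R->D->L->A->refl->D->L'->C->R'->D->plug->D
Char 3 ('H'): step: R->6, L=5; H->plug->H->R->D->L->A->refl->D->L'->C->R'->A->plug->A
Char 4 ('C'): step: R->7, L=5; C->plug->C->R->E->L->C->refl->G->L'->A->R'->B->plug->F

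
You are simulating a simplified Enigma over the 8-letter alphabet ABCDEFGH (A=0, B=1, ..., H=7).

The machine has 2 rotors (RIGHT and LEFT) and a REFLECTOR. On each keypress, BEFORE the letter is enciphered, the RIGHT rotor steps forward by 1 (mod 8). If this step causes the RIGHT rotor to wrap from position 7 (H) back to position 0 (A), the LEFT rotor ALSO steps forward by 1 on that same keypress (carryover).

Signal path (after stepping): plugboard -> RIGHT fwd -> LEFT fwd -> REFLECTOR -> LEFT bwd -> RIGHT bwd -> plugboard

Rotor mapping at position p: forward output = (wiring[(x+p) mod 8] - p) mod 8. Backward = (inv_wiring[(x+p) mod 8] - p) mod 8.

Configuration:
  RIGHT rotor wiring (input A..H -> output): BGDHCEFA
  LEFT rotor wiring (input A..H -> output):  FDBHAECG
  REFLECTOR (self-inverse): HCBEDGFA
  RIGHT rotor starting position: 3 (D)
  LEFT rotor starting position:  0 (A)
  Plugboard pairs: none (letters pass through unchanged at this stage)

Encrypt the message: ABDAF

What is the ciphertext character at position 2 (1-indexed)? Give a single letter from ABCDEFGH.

Char 1 ('A'): step: R->4, L=0; A->plug->A->R->G->L->C->refl->B->L'->C->R'->F->plug->F
Char 2 ('B'): step: R->5, L=0; B->plug->B->R->A->L->F->refl->G->L'->H->R'->A->plug->A

A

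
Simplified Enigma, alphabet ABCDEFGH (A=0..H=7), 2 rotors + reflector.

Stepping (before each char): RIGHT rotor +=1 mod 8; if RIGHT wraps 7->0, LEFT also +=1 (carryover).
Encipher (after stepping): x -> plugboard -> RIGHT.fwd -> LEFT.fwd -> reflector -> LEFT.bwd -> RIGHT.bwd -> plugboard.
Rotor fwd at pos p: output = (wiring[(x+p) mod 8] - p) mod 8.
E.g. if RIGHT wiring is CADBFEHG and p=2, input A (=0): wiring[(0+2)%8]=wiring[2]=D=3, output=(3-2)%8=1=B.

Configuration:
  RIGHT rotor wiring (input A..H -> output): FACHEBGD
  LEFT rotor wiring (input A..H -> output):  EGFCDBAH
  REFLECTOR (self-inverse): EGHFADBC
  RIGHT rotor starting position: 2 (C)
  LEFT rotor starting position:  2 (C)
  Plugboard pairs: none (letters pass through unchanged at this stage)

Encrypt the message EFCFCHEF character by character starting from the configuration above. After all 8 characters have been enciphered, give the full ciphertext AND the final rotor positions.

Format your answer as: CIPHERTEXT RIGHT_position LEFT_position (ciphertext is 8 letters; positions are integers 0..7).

Char 1 ('E'): step: R->3, L=2; E->plug->E->R->A->L->D->refl->F->L'->F->R'->G->plug->G
Char 2 ('F'): step: R->4, L=2; F->plug->F->R->E->L->G->refl->B->L'->C->R'->C->plug->C
Char 3 ('C'): step: R->5, L=2; C->plug->C->R->G->L->C->refl->H->L'->D->R'->E->plug->E
Char 4 ('F'): step: R->6, L=2; F->plug->F->R->B->L->A->refl->E->L'->H->R'->C->plug->C
Char 5 ('C'): step: R->7, L=2; C->plug->C->R->B->L->A->refl->E->L'->H->R'->H->plug->H
Char 6 ('H'): step: R->0, L->3 (L advanced); H->plug->H->R->D->L->F->refl->D->L'->G->R'->G->plug->G
Char 7 ('E'): step: R->1, L=3; E->plug->E->R->A->L->H->refl->C->L'->H->R'->A->plug->A
Char 8 ('F'): step: R->2, L=3; F->plug->F->R->B->L->A->refl->E->L'->E->R'->E->plug->E
Final: ciphertext=GCECHGAE, RIGHT=2, LEFT=3

Answer: GCECHGAE 2 3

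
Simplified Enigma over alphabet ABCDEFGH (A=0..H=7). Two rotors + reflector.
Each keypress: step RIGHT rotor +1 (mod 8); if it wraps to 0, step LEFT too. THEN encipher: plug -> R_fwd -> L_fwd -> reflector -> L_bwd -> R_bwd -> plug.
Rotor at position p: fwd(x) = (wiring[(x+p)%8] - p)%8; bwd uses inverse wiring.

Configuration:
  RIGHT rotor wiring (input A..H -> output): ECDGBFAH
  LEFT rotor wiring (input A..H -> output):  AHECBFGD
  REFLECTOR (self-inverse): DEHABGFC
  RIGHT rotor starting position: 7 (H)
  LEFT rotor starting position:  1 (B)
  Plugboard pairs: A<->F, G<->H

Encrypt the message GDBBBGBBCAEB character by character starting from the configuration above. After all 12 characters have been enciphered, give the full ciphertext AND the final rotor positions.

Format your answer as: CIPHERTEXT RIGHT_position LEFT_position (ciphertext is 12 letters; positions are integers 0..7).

Char 1 ('G'): step: R->0, L->2 (L advanced); G->plug->H->R->H->L->F->refl->G->L'->G->R'->D->plug->D
Char 2 ('D'): step: R->1, L=2; D->plug->D->R->A->L->C->refl->H->L'->C->R'->B->plug->B
Char 3 ('B'): step: R->2, L=2; B->plug->B->R->E->L->E->refl->B->L'->F->R'->F->plug->A
Char 4 ('B'): step: R->3, L=2; B->plug->B->R->G->L->G->refl->F->L'->H->R'->G->plug->H
Char 5 ('B'): step: R->4, L=2; B->plug->B->R->B->L->A->refl->D->L'->D->R'->D->plug->D
Char 6 ('G'): step: R->5, L=2; G->plug->H->R->E->L->E->refl->B->L'->F->R'->E->plug->E
Char 7 ('B'): step: R->6, L=2; B->plug->B->R->B->L->A->refl->D->L'->D->R'->G->plug->H
Char 8 ('B'): step: R->7, L=2; B->plug->B->R->F->L->B->refl->E->L'->E->R'->D->plug->D
Char 9 ('C'): step: R->0, L->3 (L advanced); C->plug->C->R->D->L->D->refl->A->L'->E->R'->A->plug->F
Char 10 ('A'): step: R->1, L=3; A->plug->F->R->H->L->B->refl->E->L'->G->R'->G->plug->H
Char 11 ('E'): step: R->2, L=3; E->plug->E->R->G->L->E->refl->B->L'->H->R'->C->plug->C
Char 12 ('B'): step: R->3, L=3; B->plug->B->R->G->L->E->refl->B->L'->H->R'->G->plug->H
Final: ciphertext=DBAHDEHDFHCH, RIGHT=3, LEFT=3

Answer: DBAHDEHDFHCH 3 3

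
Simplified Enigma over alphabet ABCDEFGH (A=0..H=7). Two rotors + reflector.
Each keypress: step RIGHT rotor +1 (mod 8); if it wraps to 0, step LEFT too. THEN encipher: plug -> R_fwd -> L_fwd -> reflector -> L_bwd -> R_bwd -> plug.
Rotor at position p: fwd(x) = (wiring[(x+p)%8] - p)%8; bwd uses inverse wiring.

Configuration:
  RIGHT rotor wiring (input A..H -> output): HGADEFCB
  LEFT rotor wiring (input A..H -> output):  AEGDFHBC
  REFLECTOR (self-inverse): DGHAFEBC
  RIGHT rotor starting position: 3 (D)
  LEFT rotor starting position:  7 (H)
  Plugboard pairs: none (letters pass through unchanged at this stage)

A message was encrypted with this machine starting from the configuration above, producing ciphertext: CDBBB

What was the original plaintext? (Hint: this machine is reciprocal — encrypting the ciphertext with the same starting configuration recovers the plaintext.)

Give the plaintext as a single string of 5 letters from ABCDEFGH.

Answer: ACHGG

Derivation:
Char 1 ('C'): step: R->4, L=7; C->plug->C->R->G->L->A->refl->D->L'->A->R'->A->plug->A
Char 2 ('D'): step: R->5, L=7; D->plug->D->R->C->L->F->refl->E->L'->E->R'->C->plug->C
Char 3 ('B'): step: R->6, L=7; B->plug->B->R->D->L->H->refl->C->L'->H->R'->H->plug->H
Char 4 ('B'): step: R->7, L=7; B->plug->B->R->A->L->D->refl->A->L'->G->R'->G->plug->G
Char 5 ('B'): step: R->0, L->0 (L advanced); B->plug->B->R->G->L->B->refl->G->L'->C->R'->G->plug->G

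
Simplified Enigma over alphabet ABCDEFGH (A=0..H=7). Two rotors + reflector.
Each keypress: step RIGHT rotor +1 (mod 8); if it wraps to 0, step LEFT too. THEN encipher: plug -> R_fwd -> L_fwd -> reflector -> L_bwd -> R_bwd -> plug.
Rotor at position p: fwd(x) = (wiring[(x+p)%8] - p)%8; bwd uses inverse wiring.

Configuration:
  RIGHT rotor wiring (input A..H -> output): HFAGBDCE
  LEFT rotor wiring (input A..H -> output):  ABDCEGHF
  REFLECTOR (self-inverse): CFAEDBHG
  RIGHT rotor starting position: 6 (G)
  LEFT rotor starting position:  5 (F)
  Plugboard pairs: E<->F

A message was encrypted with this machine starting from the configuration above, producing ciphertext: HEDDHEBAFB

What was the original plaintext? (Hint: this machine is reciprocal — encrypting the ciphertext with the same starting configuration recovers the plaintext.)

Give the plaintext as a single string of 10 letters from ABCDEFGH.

Answer: GBAAACEEEF

Derivation:
Char 1 ('H'): step: R->7, L=5; H->plug->H->R->D->L->D->refl->E->L'->E->R'->G->plug->G
Char 2 ('E'): step: R->0, L->6 (L advanced); E->plug->F->R->D->L->D->refl->E->L'->F->R'->B->plug->B
Char 3 ('D'): step: R->1, L=6; D->plug->D->R->A->L->B->refl->F->L'->E->R'->A->plug->A
Char 4 ('D'): step: R->2, L=6; D->plug->D->R->B->L->H->refl->G->L'->G->R'->A->plug->A
Char 5 ('H'): step: R->3, L=6; H->plug->H->R->F->L->E->refl->D->L'->D->R'->A->plug->A
Char 6 ('E'): step: R->4, L=6; E->plug->F->R->B->L->H->refl->G->L'->G->R'->C->plug->C
Char 7 ('B'): step: R->5, L=6; B->plug->B->R->F->L->E->refl->D->L'->D->R'->F->plug->E
Char 8 ('A'): step: R->6, L=6; A->plug->A->R->E->L->F->refl->B->L'->A->R'->F->plug->E
Char 9 ('F'): step: R->7, L=6; F->plug->E->R->H->L->A->refl->C->L'->C->R'->F->plug->E
Char 10 ('B'): step: R->0, L->7 (L advanced); B->plug->B->R->F->L->F->refl->B->L'->B->R'->E->plug->F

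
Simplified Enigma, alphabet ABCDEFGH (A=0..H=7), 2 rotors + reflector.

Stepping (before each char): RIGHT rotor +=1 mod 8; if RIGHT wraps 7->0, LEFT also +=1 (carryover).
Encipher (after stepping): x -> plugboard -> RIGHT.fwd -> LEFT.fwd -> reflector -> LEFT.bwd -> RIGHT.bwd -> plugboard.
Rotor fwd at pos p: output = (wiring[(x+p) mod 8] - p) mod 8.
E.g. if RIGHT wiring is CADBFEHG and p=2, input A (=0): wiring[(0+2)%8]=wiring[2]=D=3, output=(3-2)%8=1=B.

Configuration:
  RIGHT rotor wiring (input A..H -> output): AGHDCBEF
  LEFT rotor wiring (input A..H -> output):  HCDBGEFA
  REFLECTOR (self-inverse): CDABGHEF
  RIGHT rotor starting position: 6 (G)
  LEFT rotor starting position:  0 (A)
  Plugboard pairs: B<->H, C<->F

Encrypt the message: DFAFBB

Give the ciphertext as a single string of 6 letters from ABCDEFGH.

Char 1 ('D'): step: R->7, L=0; D->plug->D->R->A->L->H->refl->F->L'->G->R'->A->plug->A
Char 2 ('F'): step: R->0, L->1 (L advanced); F->plug->C->R->H->L->G->refl->E->L'->F->R'->H->plug->B
Char 3 ('A'): step: R->1, L=1; A->plug->A->R->F->L->E->refl->G->L'->H->R'->H->plug->B
Char 4 ('F'): step: R->2, L=1; F->plug->C->R->A->L->B->refl->D->L'->E->R'->H->plug->B
Char 5 ('B'): step: R->3, L=1; B->plug->H->R->E->L->D->refl->B->L'->A->R'->A->plug->A
Char 6 ('B'): step: R->4, L=1; B->plug->H->R->H->L->G->refl->E->L'->F->R'->B->plug->H

Answer: ABBBAH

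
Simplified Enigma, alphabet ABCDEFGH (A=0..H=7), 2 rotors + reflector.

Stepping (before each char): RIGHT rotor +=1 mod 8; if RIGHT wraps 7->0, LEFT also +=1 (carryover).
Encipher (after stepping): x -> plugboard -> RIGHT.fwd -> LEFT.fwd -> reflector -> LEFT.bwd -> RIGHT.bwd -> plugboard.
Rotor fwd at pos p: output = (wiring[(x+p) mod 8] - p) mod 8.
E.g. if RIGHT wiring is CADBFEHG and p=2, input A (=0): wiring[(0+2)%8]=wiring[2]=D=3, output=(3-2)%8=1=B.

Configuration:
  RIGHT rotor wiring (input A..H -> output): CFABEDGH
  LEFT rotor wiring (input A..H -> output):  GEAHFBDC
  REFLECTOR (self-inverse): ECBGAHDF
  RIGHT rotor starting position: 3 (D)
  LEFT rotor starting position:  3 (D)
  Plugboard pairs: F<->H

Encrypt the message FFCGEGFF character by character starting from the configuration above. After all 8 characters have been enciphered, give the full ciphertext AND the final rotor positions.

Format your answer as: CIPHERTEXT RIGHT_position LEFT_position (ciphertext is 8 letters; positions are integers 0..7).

Answer: CGDFCHBA 3 4

Derivation:
Char 1 ('F'): step: R->4, L=3; F->plug->H->R->F->L->D->refl->G->L'->C->R'->C->plug->C
Char 2 ('F'): step: R->5, L=3; F->plug->H->R->H->L->F->refl->H->L'->E->R'->G->plug->G
Char 3 ('C'): step: R->6, L=3; C->plug->C->R->E->L->H->refl->F->L'->H->R'->D->plug->D
Char 4 ('G'): step: R->7, L=3; G->plug->G->R->E->L->H->refl->F->L'->H->R'->H->plug->F
Char 5 ('E'): step: R->0, L->4 (L advanced); E->plug->E->R->E->L->C->refl->B->L'->A->R'->C->plug->C
Char 6 ('G'): step: R->1, L=4; G->plug->G->R->G->L->E->refl->A->L'->F->R'->F->plug->H
Char 7 ('F'): step: R->2, L=4; F->plug->H->R->D->L->G->refl->D->L'->H->R'->B->plug->B
Char 8 ('F'): step: R->3, L=4; F->plug->H->R->F->L->A->refl->E->L'->G->R'->A->plug->A
Final: ciphertext=CGDFCHBA, RIGHT=3, LEFT=4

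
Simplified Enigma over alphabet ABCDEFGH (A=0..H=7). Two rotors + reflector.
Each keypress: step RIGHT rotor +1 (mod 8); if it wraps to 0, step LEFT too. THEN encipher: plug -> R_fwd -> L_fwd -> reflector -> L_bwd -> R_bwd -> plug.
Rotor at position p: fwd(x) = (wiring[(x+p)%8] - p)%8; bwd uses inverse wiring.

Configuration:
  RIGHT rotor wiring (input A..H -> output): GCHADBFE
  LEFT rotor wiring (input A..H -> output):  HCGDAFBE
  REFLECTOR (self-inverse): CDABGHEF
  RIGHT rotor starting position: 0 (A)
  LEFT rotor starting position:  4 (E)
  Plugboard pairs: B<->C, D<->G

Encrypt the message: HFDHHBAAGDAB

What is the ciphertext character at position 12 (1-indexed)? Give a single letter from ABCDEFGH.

Char 1 ('H'): step: R->1, L=4; H->plug->H->R->F->L->G->refl->E->L'->A->R'->E->plug->E
Char 2 ('F'): step: R->2, L=4; F->plug->F->R->C->L->F->refl->H->L'->H->R'->D->plug->G
Char 3 ('D'): step: R->3, L=4; D->plug->G->R->H->L->H->refl->F->L'->C->R'->D->plug->G
Char 4 ('H'): step: R->4, L=4; H->plug->H->R->E->L->D->refl->B->L'->B->R'->C->plug->B
Char 5 ('H'): step: R->5, L=4; H->plug->H->R->G->L->C->refl->A->L'->D->R'->G->plug->D
Char 6 ('B'): step: R->6, L=4; B->plug->C->R->A->L->E->refl->G->L'->F->R'->G->plug->D
Char 7 ('A'): step: R->7, L=4; A->plug->A->R->F->L->G->refl->E->L'->A->R'->D->plug->G
Char 8 ('A'): step: R->0, L->5 (L advanced); A->plug->A->R->G->L->G->refl->E->L'->B->R'->F->plug->F
Char 9 ('G'): step: R->1, L=5; G->plug->D->R->C->L->H->refl->F->L'->E->R'->F->plug->F
Char 10 ('D'): step: R->2, L=5; D->plug->G->R->E->L->F->refl->H->L'->C->R'->F->plug->F
Char 11 ('A'): step: R->3, L=5; A->plug->A->R->F->L->B->refl->D->L'->H->R'->G->plug->D
Char 12 ('B'): step: R->4, L=5; B->plug->C->R->B->L->E->refl->G->L'->G->R'->F->plug->F

F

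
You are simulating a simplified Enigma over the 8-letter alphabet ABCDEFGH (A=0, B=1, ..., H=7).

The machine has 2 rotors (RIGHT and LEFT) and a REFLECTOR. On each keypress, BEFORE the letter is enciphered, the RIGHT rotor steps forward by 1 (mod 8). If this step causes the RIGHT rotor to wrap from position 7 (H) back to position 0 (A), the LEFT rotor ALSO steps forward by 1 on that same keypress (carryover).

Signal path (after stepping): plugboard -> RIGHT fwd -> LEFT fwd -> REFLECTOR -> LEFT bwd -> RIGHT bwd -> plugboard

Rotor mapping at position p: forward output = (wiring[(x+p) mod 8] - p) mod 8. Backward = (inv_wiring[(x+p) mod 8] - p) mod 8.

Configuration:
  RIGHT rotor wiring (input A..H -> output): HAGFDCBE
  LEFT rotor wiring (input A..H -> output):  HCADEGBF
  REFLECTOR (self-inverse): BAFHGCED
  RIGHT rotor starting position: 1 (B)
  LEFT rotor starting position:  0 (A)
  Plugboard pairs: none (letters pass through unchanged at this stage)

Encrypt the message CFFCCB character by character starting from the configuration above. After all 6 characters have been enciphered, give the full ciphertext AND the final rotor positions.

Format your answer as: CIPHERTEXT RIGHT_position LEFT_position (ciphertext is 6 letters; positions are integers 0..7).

Answer: EGCFFG 7 0

Derivation:
Char 1 ('C'): step: R->2, L=0; C->plug->C->R->B->L->C->refl->F->L'->H->R'->E->plug->E
Char 2 ('F'): step: R->3, L=0; F->plug->F->R->E->L->E->refl->G->L'->F->R'->G->plug->G
Char 3 ('F'): step: R->4, L=0; F->plug->F->R->E->L->E->refl->G->L'->F->R'->C->plug->C
Char 4 ('C'): step: R->5, L=0; C->plug->C->R->H->L->F->refl->C->L'->B->R'->F->plug->F
Char 5 ('C'): step: R->6, L=0; C->plug->C->R->B->L->C->refl->F->L'->H->R'->F->plug->F
Char 6 ('B'): step: R->7, L=0; B->plug->B->R->A->L->H->refl->D->L'->D->R'->G->plug->G
Final: ciphertext=EGCFFG, RIGHT=7, LEFT=0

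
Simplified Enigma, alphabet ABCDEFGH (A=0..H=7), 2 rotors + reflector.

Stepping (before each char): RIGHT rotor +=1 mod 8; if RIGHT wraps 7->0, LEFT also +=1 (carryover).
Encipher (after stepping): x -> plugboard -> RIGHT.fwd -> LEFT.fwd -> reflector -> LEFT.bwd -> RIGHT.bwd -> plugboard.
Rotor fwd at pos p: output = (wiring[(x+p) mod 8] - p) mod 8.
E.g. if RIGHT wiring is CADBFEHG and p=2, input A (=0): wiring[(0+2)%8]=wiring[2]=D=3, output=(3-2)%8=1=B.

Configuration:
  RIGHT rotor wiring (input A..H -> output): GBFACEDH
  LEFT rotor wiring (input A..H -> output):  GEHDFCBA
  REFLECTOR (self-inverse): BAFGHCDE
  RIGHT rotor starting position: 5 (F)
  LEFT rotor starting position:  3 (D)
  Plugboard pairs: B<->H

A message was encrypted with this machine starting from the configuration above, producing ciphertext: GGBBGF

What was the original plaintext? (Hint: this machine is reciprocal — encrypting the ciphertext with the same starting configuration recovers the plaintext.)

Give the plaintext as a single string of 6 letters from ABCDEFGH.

Char 1 ('G'): step: R->6, L=3; G->plug->G->R->E->L->F->refl->C->L'->B->R'->B->plug->H
Char 2 ('G'): step: R->7, L=3; G->plug->G->R->F->L->D->refl->G->L'->D->R'->F->plug->F
Char 3 ('B'): step: R->0, L->4 (L advanced); B->plug->H->R->H->L->H->refl->E->L'->D->R'->G->plug->G
Char 4 ('B'): step: R->1, L=4; B->plug->H->R->F->L->A->refl->B->L'->A->R'->A->plug->A
Char 5 ('G'): step: R->2, L=4; G->plug->G->R->E->L->C->refl->F->L'->C->R'->D->plug->D
Char 6 ('F'): step: R->3, L=4; F->plug->F->R->D->L->E->refl->H->L'->H->R'->B->plug->H

Answer: HFGADH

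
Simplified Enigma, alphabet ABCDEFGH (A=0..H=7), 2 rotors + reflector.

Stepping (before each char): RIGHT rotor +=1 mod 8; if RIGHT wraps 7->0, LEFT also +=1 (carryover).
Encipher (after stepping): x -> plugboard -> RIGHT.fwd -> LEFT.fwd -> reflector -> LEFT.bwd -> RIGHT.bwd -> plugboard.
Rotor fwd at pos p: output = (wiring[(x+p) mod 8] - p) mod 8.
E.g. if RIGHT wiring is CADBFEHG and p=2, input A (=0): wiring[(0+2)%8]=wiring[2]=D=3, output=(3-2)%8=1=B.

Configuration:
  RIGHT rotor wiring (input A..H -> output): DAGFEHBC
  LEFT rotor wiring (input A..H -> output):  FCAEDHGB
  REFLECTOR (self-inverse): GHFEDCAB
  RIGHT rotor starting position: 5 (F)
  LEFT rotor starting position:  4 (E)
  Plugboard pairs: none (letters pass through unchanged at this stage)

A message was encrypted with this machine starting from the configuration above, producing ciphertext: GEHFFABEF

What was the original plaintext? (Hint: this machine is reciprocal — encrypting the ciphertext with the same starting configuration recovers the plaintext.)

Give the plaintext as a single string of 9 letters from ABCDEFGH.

Answer: HCDCAGEHA

Derivation:
Char 1 ('G'): step: R->6, L=4; G->plug->G->R->G->L->E->refl->D->L'->B->R'->H->plug->H
Char 2 ('E'): step: R->7, L=4; E->plug->E->R->G->L->E->refl->D->L'->B->R'->C->plug->C
Char 3 ('H'): step: R->0, L->5 (L advanced); H->plug->H->R->C->L->E->refl->D->L'->F->R'->D->plug->D
Char 4 ('F'): step: R->1, L=5; F->plug->F->R->A->L->C->refl->F->L'->E->R'->C->plug->C
Char 5 ('F'): step: R->2, L=5; F->plug->F->R->A->L->C->refl->F->L'->E->R'->A->plug->A
Char 6 ('A'): step: R->3, L=5; A->plug->A->R->C->L->E->refl->D->L'->F->R'->G->plug->G
Char 7 ('B'): step: R->4, L=5; B->plug->B->R->D->L->A->refl->G->L'->H->R'->E->plug->E
Char 8 ('E'): step: R->5, L=5; E->plug->E->R->D->L->A->refl->G->L'->H->R'->H->plug->H
Char 9 ('F'): step: R->6, L=5; F->plug->F->R->H->L->G->refl->A->L'->D->R'->A->plug->A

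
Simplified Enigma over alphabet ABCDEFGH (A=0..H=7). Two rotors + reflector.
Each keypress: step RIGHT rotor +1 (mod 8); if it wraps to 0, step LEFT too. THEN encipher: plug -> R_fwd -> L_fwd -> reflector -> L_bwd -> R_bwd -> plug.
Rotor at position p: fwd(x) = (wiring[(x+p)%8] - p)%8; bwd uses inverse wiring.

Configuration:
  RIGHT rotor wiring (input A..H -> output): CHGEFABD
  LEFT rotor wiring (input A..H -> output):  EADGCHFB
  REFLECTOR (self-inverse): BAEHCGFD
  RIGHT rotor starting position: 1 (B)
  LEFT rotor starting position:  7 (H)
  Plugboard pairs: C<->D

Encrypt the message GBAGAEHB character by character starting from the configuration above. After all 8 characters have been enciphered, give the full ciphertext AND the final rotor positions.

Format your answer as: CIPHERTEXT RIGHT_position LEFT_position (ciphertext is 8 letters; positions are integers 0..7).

Char 1 ('G'): step: R->2, L=7; G->plug->G->R->A->L->C->refl->E->L'->D->R'->C->plug->D
Char 2 ('B'): step: R->3, L=7; B->plug->B->R->C->L->B->refl->A->L'->G->R'->D->plug->C
Char 3 ('A'): step: R->4, L=7; A->plug->A->R->B->L->F->refl->G->L'->H->R'->D->plug->C
Char 4 ('G'): step: R->5, L=7; G->plug->G->R->H->L->G->refl->F->L'->B->R'->F->plug->F
Char 5 ('A'): step: R->6, L=7; A->plug->A->R->D->L->E->refl->C->L'->A->R'->E->plug->E
Char 6 ('E'): step: R->7, L=7; E->plug->E->R->F->L->D->refl->H->L'->E->R'->A->plug->A
Char 7 ('H'): step: R->0, L->0 (L advanced); H->plug->H->R->D->L->G->refl->F->L'->G->R'->C->plug->D
Char 8 ('B'): step: R->1, L=0; B->plug->B->R->F->L->H->refl->D->L'->C->R'->G->plug->G
Final: ciphertext=DCCFEADG, RIGHT=1, LEFT=0

Answer: DCCFEADG 1 0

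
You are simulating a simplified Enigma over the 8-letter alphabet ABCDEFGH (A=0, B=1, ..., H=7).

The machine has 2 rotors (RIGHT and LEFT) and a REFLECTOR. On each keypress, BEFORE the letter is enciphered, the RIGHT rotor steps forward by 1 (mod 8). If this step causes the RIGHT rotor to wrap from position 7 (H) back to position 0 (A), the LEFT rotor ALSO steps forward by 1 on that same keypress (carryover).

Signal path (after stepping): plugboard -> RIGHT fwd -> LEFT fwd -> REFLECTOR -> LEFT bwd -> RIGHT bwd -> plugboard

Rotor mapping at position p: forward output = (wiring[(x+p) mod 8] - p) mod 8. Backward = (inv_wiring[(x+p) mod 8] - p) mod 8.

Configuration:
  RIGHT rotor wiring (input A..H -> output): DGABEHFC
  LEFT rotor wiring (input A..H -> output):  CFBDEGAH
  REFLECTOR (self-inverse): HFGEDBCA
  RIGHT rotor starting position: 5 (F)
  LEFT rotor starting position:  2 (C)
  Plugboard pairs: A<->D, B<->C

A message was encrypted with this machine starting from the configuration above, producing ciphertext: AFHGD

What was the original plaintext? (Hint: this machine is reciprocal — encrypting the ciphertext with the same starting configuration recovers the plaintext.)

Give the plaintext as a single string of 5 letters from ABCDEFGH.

Char 1 ('A'): step: R->6, L=2; A->plug->D->R->A->L->H->refl->A->L'->G->R'->G->plug->G
Char 2 ('F'): step: R->7, L=2; F->plug->F->R->F->L->F->refl->B->L'->B->R'->D->plug->A
Char 3 ('H'): step: R->0, L->3 (L advanced); H->plug->H->R->C->L->D->refl->E->L'->E->R'->E->plug->E
Char 4 ('G'): step: R->1, L=3; G->plug->G->R->B->L->B->refl->F->L'->D->R'->D->plug->A
Char 5 ('D'): step: R->2, L=3; D->plug->A->R->G->L->C->refl->G->L'->H->R'->B->plug->C

Answer: GAEAC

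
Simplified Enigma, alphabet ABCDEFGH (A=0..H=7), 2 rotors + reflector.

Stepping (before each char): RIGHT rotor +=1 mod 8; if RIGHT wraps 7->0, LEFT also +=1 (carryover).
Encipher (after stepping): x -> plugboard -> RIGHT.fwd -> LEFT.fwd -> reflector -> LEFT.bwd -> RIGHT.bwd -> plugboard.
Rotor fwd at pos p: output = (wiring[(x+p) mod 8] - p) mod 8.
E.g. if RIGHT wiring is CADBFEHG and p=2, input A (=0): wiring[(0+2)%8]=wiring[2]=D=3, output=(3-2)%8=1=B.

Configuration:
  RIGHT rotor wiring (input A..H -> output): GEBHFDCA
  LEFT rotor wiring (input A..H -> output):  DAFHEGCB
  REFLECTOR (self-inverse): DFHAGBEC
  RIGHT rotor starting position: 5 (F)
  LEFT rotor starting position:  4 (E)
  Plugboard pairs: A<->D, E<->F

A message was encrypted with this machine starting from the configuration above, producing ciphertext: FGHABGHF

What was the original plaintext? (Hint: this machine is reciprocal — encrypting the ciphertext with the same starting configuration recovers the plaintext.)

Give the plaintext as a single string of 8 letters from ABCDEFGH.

Answer: ADCHGCFD

Derivation:
Char 1 ('F'): step: R->6, L=4; F->plug->E->R->D->L->F->refl->B->L'->G->R'->D->plug->A
Char 2 ('G'): step: R->7, L=4; G->plug->G->R->E->L->H->refl->C->L'->B->R'->A->plug->D
Char 3 ('H'): step: R->0, L->5 (L advanced); H->plug->H->R->A->L->B->refl->F->L'->B->R'->C->plug->C
Char 4 ('A'): step: R->1, L=5; A->plug->D->R->E->L->D->refl->A->L'->F->R'->H->plug->H
Char 5 ('B'): step: R->2, L=5; B->plug->B->R->F->L->A->refl->D->L'->E->R'->G->plug->G
Char 6 ('G'): step: R->3, L=5; G->plug->G->R->B->L->F->refl->B->L'->A->R'->C->plug->C
Char 7 ('H'): step: R->4, L=5; H->plug->H->R->D->L->G->refl->E->L'->C->R'->E->plug->F
Char 8 ('F'): step: R->5, L=5; F->plug->E->R->H->L->H->refl->C->L'->G->R'->A->plug->D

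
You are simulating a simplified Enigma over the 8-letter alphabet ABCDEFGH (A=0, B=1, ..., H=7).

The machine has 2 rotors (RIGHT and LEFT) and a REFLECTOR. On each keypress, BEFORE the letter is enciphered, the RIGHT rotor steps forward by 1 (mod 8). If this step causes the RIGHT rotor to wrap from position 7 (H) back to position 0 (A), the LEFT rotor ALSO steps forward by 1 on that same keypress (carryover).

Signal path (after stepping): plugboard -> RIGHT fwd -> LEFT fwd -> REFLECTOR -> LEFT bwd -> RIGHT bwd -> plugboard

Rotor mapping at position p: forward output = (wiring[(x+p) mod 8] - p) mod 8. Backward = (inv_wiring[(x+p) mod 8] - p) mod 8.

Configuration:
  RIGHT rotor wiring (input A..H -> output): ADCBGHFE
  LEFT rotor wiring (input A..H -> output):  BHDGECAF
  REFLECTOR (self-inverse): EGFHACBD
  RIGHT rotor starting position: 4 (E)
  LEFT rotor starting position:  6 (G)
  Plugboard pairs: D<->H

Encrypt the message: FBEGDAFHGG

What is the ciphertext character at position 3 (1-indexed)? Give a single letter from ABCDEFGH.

Char 1 ('F'): step: R->5, L=6; F->plug->F->R->F->L->A->refl->E->L'->H->R'->C->plug->C
Char 2 ('B'): step: R->6, L=6; B->plug->B->R->G->L->G->refl->B->L'->D->R'->F->plug->F
Char 3 ('E'): step: R->7, L=6; E->plug->E->R->C->L->D->refl->H->L'->B->R'->B->plug->B

B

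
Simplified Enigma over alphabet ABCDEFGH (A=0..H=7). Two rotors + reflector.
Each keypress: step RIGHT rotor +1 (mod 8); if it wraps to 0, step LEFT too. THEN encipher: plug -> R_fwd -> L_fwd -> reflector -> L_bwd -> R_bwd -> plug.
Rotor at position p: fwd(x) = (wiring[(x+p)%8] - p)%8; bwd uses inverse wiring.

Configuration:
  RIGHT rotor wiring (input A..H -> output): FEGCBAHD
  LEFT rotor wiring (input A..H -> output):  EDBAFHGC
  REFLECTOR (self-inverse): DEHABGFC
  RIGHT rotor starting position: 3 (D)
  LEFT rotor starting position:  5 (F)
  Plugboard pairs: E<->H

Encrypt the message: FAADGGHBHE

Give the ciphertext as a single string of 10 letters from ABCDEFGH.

Answer: CDBBHADCDD

Derivation:
Char 1 ('F'): step: R->4, L=5; F->plug->F->R->A->L->C->refl->H->L'->D->R'->C->plug->C
Char 2 ('A'): step: R->5, L=5; A->plug->A->R->D->L->H->refl->C->L'->A->R'->D->plug->D
Char 3 ('A'): step: R->6, L=5; A->plug->A->R->B->L->B->refl->E->L'->F->R'->B->plug->B
Char 4 ('D'): step: R->7, L=5; D->plug->D->R->H->L->A->refl->D->L'->G->R'->B->plug->B
Char 5 ('G'): step: R->0, L->6 (L advanced); G->plug->G->R->H->L->B->refl->E->L'->B->R'->E->plug->H
Char 6 ('G'): step: R->1, L=6; G->plug->G->R->C->L->G->refl->F->L'->D->R'->A->plug->A
Char 7 ('H'): step: R->2, L=6; H->plug->E->R->F->L->C->refl->H->L'->G->R'->D->plug->D
Char 8 ('B'): step: R->3, L=6; B->plug->B->R->G->L->H->refl->C->L'->F->R'->C->plug->C
Char 9 ('H'): step: R->4, L=6; H->plug->E->R->B->L->E->refl->B->L'->H->R'->D->plug->D
Char 10 ('E'): step: R->5, L=6; E->plug->H->R->E->L->D->refl->A->L'->A->R'->D->plug->D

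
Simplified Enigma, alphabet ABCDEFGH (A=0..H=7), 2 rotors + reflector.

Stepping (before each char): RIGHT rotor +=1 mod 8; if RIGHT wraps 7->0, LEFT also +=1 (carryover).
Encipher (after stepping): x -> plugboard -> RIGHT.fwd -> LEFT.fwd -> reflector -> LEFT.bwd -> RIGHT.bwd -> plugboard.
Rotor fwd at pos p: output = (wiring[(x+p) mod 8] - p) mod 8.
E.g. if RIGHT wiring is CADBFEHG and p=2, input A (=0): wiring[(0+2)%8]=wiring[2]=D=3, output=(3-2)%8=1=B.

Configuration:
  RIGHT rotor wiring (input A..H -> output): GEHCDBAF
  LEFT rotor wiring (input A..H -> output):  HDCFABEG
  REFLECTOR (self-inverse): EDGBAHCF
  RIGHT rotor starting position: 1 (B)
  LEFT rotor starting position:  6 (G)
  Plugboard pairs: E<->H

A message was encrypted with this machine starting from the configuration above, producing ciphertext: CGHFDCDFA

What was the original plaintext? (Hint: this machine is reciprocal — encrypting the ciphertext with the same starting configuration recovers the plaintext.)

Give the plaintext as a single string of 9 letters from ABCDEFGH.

Char 1 ('C'): step: R->2, L=6; C->plug->C->R->B->L->A->refl->E->L'->E->R'->G->plug->G
Char 2 ('G'): step: R->3, L=6; G->plug->G->R->B->L->A->refl->E->L'->E->R'->H->plug->E
Char 3 ('H'): step: R->4, L=6; H->plug->E->R->C->L->B->refl->D->L'->H->R'->A->plug->A
Char 4 ('F'): step: R->5, L=6; F->plug->F->R->C->L->B->refl->D->L'->H->R'->E->plug->H
Char 5 ('D'): step: R->6, L=6; D->plug->D->R->G->L->C->refl->G->L'->A->R'->C->plug->C
Char 6 ('C'): step: R->7, L=6; C->plug->C->R->F->L->H->refl->F->L'->D->R'->E->plug->H
Char 7 ('D'): step: R->0, L->7 (L advanced); D->plug->D->R->C->L->E->refl->A->L'->B->R'->F->plug->F
Char 8 ('F'): step: R->1, L=7; F->plug->F->R->H->L->F->refl->H->L'->A->R'->E->plug->H
Char 9 ('A'): step: R->2, L=7; A->plug->A->R->F->L->B->refl->D->L'->D->R'->F->plug->F

Answer: GEAHCHFHF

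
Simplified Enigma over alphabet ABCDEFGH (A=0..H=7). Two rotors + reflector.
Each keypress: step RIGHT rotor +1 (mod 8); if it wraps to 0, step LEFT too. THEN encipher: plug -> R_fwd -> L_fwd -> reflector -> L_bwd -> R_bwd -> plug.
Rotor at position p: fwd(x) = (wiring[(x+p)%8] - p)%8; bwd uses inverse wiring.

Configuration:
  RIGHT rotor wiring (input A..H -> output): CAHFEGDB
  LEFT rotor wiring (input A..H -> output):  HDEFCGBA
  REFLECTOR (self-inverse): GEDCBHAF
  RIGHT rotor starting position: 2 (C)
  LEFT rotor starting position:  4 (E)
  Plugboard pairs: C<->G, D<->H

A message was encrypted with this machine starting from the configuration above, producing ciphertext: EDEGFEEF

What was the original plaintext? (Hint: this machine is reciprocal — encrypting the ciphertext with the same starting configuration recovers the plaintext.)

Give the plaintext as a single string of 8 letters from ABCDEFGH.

Answer: HFDEAFAA

Derivation:
Char 1 ('E'): step: R->3, L=4; E->plug->E->R->G->L->A->refl->G->L'->A->R'->D->plug->H
Char 2 ('D'): step: R->4, L=4; D->plug->H->R->B->L->C->refl->D->L'->E->R'->F->plug->F
Char 3 ('E'): step: R->5, L=4; E->plug->E->R->D->L->E->refl->B->L'->H->R'->H->plug->D
Char 4 ('G'): step: R->6, L=4; G->plug->C->R->E->L->D->refl->C->L'->B->R'->E->plug->E
Char 5 ('F'): step: R->7, L=4; F->plug->F->R->F->L->H->refl->F->L'->C->R'->A->plug->A
Char 6 ('E'): step: R->0, L->5 (L advanced); E->plug->E->R->E->L->G->refl->A->L'->G->R'->F->plug->F
Char 7 ('E'): step: R->1, L=5; E->plug->E->R->F->L->H->refl->F->L'->H->R'->A->plug->A
Char 8 ('F'): step: R->2, L=5; F->plug->F->R->H->L->F->refl->H->L'->F->R'->A->plug->A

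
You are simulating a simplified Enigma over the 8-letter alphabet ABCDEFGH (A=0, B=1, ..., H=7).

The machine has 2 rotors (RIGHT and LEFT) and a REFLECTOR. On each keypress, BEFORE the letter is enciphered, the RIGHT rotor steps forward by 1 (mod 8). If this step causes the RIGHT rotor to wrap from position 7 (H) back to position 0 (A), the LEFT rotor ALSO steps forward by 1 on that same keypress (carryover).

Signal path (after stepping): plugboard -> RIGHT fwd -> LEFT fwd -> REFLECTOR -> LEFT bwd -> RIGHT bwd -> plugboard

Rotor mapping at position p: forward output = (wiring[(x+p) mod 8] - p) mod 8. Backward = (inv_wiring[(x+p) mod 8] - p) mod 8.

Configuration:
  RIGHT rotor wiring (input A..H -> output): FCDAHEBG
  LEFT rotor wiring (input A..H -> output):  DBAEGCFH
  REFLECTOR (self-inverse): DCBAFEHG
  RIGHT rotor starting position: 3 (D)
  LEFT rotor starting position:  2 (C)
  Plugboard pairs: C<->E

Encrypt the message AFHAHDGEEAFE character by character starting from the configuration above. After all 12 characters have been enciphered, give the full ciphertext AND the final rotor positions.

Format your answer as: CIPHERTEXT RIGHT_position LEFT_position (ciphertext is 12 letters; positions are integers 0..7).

Answer: HEGFBBHACBHF 7 3

Derivation:
Char 1 ('A'): step: R->4, L=2; A->plug->A->R->D->L->A->refl->D->L'->E->R'->H->plug->H
Char 2 ('F'): step: R->5, L=2; F->plug->F->R->G->L->B->refl->C->L'->B->R'->C->plug->E
Char 3 ('H'): step: R->6, L=2; H->plug->H->R->G->L->B->refl->C->L'->B->R'->G->plug->G
Char 4 ('A'): step: R->7, L=2; A->plug->A->R->H->L->H->refl->G->L'->A->R'->F->plug->F
Char 5 ('H'): step: R->0, L->3 (L advanced); H->plug->H->R->G->L->G->refl->H->L'->C->R'->B->plug->B
Char 6 ('D'): step: R->1, L=3; D->plug->D->R->G->L->G->refl->H->L'->C->R'->B->plug->B
Char 7 ('G'): step: R->2, L=3; G->plug->G->R->D->L->C->refl->B->L'->A->R'->H->plug->H
Char 8 ('E'): step: R->3, L=3; E->plug->C->R->B->L->D->refl->A->L'->F->R'->A->plug->A
Char 9 ('E'): step: R->4, L=3; E->plug->C->R->F->L->A->refl->D->L'->B->R'->E->plug->C
Char 10 ('A'): step: R->5, L=3; A->plug->A->R->H->L->F->refl->E->L'->E->R'->B->plug->B
Char 11 ('F'): step: R->6, L=3; F->plug->F->R->C->L->H->refl->G->L'->G->R'->H->plug->H
Char 12 ('E'): step: R->7, L=3; E->plug->C->R->D->L->C->refl->B->L'->A->R'->F->plug->F
Final: ciphertext=HEGFBBHACBHF, RIGHT=7, LEFT=3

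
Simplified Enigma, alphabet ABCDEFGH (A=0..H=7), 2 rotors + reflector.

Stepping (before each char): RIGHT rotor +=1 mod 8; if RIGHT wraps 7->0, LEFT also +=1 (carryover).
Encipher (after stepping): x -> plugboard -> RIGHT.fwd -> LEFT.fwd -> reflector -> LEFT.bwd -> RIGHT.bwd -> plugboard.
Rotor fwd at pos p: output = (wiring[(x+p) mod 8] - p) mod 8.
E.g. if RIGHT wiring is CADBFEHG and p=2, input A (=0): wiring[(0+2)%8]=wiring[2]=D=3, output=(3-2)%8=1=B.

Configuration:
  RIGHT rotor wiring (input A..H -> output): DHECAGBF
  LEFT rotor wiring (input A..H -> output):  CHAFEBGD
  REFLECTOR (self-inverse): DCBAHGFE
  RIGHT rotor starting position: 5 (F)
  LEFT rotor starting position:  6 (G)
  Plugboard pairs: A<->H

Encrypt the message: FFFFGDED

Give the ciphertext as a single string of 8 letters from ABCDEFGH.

Char 1 ('F'): step: R->6, L=6; F->plug->F->R->E->L->C->refl->B->L'->D->R'->A->plug->H
Char 2 ('F'): step: R->7, L=6; F->plug->F->R->B->L->F->refl->G->L'->G->R'->A->plug->H
Char 3 ('F'): step: R->0, L->7 (L advanced); F->plug->F->R->G->L->C->refl->B->L'->D->R'->A->plug->H
Char 4 ('F'): step: R->1, L=7; F->plug->F->R->A->L->E->refl->H->L'->H->R'->D->plug->D
Char 5 ('G'): step: R->2, L=7; G->plug->G->R->B->L->D->refl->A->L'->C->R'->A->plug->H
Char 6 ('D'): step: R->3, L=7; D->plug->D->R->G->L->C->refl->B->L'->D->R'->C->plug->C
Char 7 ('E'): step: R->4, L=7; E->plug->E->R->H->L->H->refl->E->L'->A->R'->G->plug->G
Char 8 ('D'): step: R->5, L=7; D->plug->D->R->G->L->C->refl->B->L'->D->R'->H->plug->A

Answer: HHHDHCGA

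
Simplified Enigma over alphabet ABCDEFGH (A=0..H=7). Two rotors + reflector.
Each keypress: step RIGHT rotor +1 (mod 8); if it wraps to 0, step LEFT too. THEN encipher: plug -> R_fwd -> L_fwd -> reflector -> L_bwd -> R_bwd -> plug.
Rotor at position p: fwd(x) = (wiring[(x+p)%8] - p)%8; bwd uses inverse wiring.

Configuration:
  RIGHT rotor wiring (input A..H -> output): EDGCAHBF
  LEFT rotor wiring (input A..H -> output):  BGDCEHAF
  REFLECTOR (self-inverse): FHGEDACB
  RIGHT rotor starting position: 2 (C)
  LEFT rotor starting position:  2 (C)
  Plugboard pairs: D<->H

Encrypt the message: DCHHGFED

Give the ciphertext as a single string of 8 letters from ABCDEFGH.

Answer: FFGBABAB

Derivation:
Char 1 ('D'): step: R->3, L=2; D->plug->H->R->D->L->F->refl->A->L'->B->R'->F->plug->F
Char 2 ('C'): step: R->4, L=2; C->plug->C->R->F->L->D->refl->E->L'->H->R'->F->plug->F
Char 3 ('H'): step: R->5, L=2; H->plug->D->R->H->L->E->refl->D->L'->F->R'->G->plug->G
Char 4 ('H'): step: R->6, L=2; H->plug->D->R->F->L->D->refl->E->L'->H->R'->B->plug->B
Char 5 ('G'): step: R->7, L=2; G->plug->G->R->A->L->B->refl->H->L'->G->R'->A->plug->A
Char 6 ('F'): step: R->0, L->3 (L advanced); F->plug->F->R->H->L->A->refl->F->L'->D->R'->B->plug->B
Char 7 ('E'): step: R->1, L=3; E->plug->E->R->G->L->D->refl->E->L'->C->R'->A->plug->A
Char 8 ('D'): step: R->2, L=3; D->plug->H->R->B->L->B->refl->H->L'->A->R'->B->plug->B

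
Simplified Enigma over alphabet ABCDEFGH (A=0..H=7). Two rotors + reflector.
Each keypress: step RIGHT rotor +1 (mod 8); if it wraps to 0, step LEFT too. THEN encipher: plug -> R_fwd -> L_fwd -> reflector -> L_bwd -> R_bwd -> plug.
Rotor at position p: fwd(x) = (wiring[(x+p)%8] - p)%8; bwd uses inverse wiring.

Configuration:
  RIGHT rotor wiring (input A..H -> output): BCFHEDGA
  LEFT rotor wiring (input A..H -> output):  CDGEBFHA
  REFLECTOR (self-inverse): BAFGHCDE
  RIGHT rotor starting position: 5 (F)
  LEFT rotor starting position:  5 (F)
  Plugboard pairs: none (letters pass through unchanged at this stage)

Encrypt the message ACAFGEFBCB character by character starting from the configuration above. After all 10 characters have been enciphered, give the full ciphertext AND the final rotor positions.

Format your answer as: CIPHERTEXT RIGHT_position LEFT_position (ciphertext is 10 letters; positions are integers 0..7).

Answer: HAFCCFECFH 7 6

Derivation:
Char 1 ('A'): step: R->6, L=5; A->plug->A->R->A->L->A->refl->B->L'->F->R'->H->plug->H
Char 2 ('C'): step: R->7, L=5; C->plug->C->R->D->L->F->refl->C->L'->B->R'->A->plug->A
Char 3 ('A'): step: R->0, L->6 (L advanced); A->plug->A->R->B->L->C->refl->F->L'->D->R'->F->plug->F
Char 4 ('F'): step: R->1, L=6; F->plug->F->R->F->L->G->refl->D->L'->G->R'->C->plug->C
Char 5 ('G'): step: R->2, L=6; G->plug->G->R->H->L->H->refl->E->L'->C->R'->C->plug->C
Char 6 ('E'): step: R->3, L=6; E->plug->E->R->F->L->G->refl->D->L'->G->R'->F->plug->F
Char 7 ('F'): step: R->4, L=6; F->plug->F->R->G->L->D->refl->G->L'->F->R'->E->plug->E
Char 8 ('B'): step: R->5, L=6; B->plug->B->R->B->L->C->refl->F->L'->D->R'->C->plug->C
Char 9 ('C'): step: R->6, L=6; C->plug->C->R->D->L->F->refl->C->L'->B->R'->F->plug->F
Char 10 ('B'): step: R->7, L=6; B->plug->B->R->C->L->E->refl->H->L'->H->R'->H->plug->H
Final: ciphertext=HAFCCFECFH, RIGHT=7, LEFT=6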